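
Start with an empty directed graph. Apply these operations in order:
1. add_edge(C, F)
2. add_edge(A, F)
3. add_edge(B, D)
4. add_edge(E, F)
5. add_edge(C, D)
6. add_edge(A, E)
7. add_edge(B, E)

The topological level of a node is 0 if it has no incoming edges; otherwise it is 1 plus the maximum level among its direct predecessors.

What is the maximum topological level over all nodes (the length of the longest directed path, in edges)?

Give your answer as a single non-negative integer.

Op 1: add_edge(C, F). Edges now: 1
Op 2: add_edge(A, F). Edges now: 2
Op 3: add_edge(B, D). Edges now: 3
Op 4: add_edge(E, F). Edges now: 4
Op 5: add_edge(C, D). Edges now: 5
Op 6: add_edge(A, E). Edges now: 6
Op 7: add_edge(B, E). Edges now: 7
Compute levels (Kahn BFS):
  sources (in-degree 0): A, B, C
  process A: level=0
    A->E: in-degree(E)=1, level(E)>=1
    A->F: in-degree(F)=2, level(F)>=1
  process B: level=0
    B->D: in-degree(D)=1, level(D)>=1
    B->E: in-degree(E)=0, level(E)=1, enqueue
  process C: level=0
    C->D: in-degree(D)=0, level(D)=1, enqueue
    C->F: in-degree(F)=1, level(F)>=1
  process E: level=1
    E->F: in-degree(F)=0, level(F)=2, enqueue
  process D: level=1
  process F: level=2
All levels: A:0, B:0, C:0, D:1, E:1, F:2
max level = 2

Answer: 2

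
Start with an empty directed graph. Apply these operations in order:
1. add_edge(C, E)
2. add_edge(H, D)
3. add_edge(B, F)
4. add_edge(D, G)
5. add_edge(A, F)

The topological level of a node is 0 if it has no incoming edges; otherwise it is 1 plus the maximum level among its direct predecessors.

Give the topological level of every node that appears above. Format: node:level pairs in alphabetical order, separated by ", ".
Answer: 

Answer: A:0, B:0, C:0, D:1, E:1, F:1, G:2, H:0

Derivation:
Op 1: add_edge(C, E). Edges now: 1
Op 2: add_edge(H, D). Edges now: 2
Op 3: add_edge(B, F). Edges now: 3
Op 4: add_edge(D, G). Edges now: 4
Op 5: add_edge(A, F). Edges now: 5
Compute levels (Kahn BFS):
  sources (in-degree 0): A, B, C, H
  process A: level=0
    A->F: in-degree(F)=1, level(F)>=1
  process B: level=0
    B->F: in-degree(F)=0, level(F)=1, enqueue
  process C: level=0
    C->E: in-degree(E)=0, level(E)=1, enqueue
  process H: level=0
    H->D: in-degree(D)=0, level(D)=1, enqueue
  process F: level=1
  process E: level=1
  process D: level=1
    D->G: in-degree(G)=0, level(G)=2, enqueue
  process G: level=2
All levels: A:0, B:0, C:0, D:1, E:1, F:1, G:2, H:0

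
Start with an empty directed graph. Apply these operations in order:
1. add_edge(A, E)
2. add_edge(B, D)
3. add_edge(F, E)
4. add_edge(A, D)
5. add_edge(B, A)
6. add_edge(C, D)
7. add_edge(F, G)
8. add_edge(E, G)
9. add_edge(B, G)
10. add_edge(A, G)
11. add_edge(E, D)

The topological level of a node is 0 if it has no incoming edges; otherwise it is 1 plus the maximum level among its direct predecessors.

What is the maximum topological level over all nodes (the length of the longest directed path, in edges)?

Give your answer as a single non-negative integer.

Answer: 3

Derivation:
Op 1: add_edge(A, E). Edges now: 1
Op 2: add_edge(B, D). Edges now: 2
Op 3: add_edge(F, E). Edges now: 3
Op 4: add_edge(A, D). Edges now: 4
Op 5: add_edge(B, A). Edges now: 5
Op 6: add_edge(C, D). Edges now: 6
Op 7: add_edge(F, G). Edges now: 7
Op 8: add_edge(E, G). Edges now: 8
Op 9: add_edge(B, G). Edges now: 9
Op 10: add_edge(A, G). Edges now: 10
Op 11: add_edge(E, D). Edges now: 11
Compute levels (Kahn BFS):
  sources (in-degree 0): B, C, F
  process B: level=0
    B->A: in-degree(A)=0, level(A)=1, enqueue
    B->D: in-degree(D)=3, level(D)>=1
    B->G: in-degree(G)=3, level(G)>=1
  process C: level=0
    C->D: in-degree(D)=2, level(D)>=1
  process F: level=0
    F->E: in-degree(E)=1, level(E)>=1
    F->G: in-degree(G)=2, level(G)>=1
  process A: level=1
    A->D: in-degree(D)=1, level(D)>=2
    A->E: in-degree(E)=0, level(E)=2, enqueue
    A->G: in-degree(G)=1, level(G)>=2
  process E: level=2
    E->D: in-degree(D)=0, level(D)=3, enqueue
    E->G: in-degree(G)=0, level(G)=3, enqueue
  process D: level=3
  process G: level=3
All levels: A:1, B:0, C:0, D:3, E:2, F:0, G:3
max level = 3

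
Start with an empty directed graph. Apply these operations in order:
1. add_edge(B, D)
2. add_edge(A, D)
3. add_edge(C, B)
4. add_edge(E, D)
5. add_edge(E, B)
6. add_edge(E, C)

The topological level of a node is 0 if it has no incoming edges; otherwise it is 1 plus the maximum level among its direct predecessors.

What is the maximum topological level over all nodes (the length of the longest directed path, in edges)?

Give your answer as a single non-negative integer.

Answer: 3

Derivation:
Op 1: add_edge(B, D). Edges now: 1
Op 2: add_edge(A, D). Edges now: 2
Op 3: add_edge(C, B). Edges now: 3
Op 4: add_edge(E, D). Edges now: 4
Op 5: add_edge(E, B). Edges now: 5
Op 6: add_edge(E, C). Edges now: 6
Compute levels (Kahn BFS):
  sources (in-degree 0): A, E
  process A: level=0
    A->D: in-degree(D)=2, level(D)>=1
  process E: level=0
    E->B: in-degree(B)=1, level(B)>=1
    E->C: in-degree(C)=0, level(C)=1, enqueue
    E->D: in-degree(D)=1, level(D)>=1
  process C: level=1
    C->B: in-degree(B)=0, level(B)=2, enqueue
  process B: level=2
    B->D: in-degree(D)=0, level(D)=3, enqueue
  process D: level=3
All levels: A:0, B:2, C:1, D:3, E:0
max level = 3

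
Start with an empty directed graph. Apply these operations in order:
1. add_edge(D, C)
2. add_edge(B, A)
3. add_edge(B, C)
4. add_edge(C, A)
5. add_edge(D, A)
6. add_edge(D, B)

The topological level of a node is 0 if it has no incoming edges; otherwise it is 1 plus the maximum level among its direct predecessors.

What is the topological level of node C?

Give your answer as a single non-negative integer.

Answer: 2

Derivation:
Op 1: add_edge(D, C). Edges now: 1
Op 2: add_edge(B, A). Edges now: 2
Op 3: add_edge(B, C). Edges now: 3
Op 4: add_edge(C, A). Edges now: 4
Op 5: add_edge(D, A). Edges now: 5
Op 6: add_edge(D, B). Edges now: 6
Compute levels (Kahn BFS):
  sources (in-degree 0): D
  process D: level=0
    D->A: in-degree(A)=2, level(A)>=1
    D->B: in-degree(B)=0, level(B)=1, enqueue
    D->C: in-degree(C)=1, level(C)>=1
  process B: level=1
    B->A: in-degree(A)=1, level(A)>=2
    B->C: in-degree(C)=0, level(C)=2, enqueue
  process C: level=2
    C->A: in-degree(A)=0, level(A)=3, enqueue
  process A: level=3
All levels: A:3, B:1, C:2, D:0
level(C) = 2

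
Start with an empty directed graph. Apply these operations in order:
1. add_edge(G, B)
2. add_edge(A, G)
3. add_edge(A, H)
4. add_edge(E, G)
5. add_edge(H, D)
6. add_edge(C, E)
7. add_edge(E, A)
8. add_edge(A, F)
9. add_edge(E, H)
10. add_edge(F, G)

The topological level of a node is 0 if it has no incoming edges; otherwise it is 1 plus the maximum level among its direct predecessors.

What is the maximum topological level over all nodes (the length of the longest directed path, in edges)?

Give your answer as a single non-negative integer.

Op 1: add_edge(G, B). Edges now: 1
Op 2: add_edge(A, G). Edges now: 2
Op 3: add_edge(A, H). Edges now: 3
Op 4: add_edge(E, G). Edges now: 4
Op 5: add_edge(H, D). Edges now: 5
Op 6: add_edge(C, E). Edges now: 6
Op 7: add_edge(E, A). Edges now: 7
Op 8: add_edge(A, F). Edges now: 8
Op 9: add_edge(E, H). Edges now: 9
Op 10: add_edge(F, G). Edges now: 10
Compute levels (Kahn BFS):
  sources (in-degree 0): C
  process C: level=0
    C->E: in-degree(E)=0, level(E)=1, enqueue
  process E: level=1
    E->A: in-degree(A)=0, level(A)=2, enqueue
    E->G: in-degree(G)=2, level(G)>=2
    E->H: in-degree(H)=1, level(H)>=2
  process A: level=2
    A->F: in-degree(F)=0, level(F)=3, enqueue
    A->G: in-degree(G)=1, level(G)>=3
    A->H: in-degree(H)=0, level(H)=3, enqueue
  process F: level=3
    F->G: in-degree(G)=0, level(G)=4, enqueue
  process H: level=3
    H->D: in-degree(D)=0, level(D)=4, enqueue
  process G: level=4
    G->B: in-degree(B)=0, level(B)=5, enqueue
  process D: level=4
  process B: level=5
All levels: A:2, B:5, C:0, D:4, E:1, F:3, G:4, H:3
max level = 5

Answer: 5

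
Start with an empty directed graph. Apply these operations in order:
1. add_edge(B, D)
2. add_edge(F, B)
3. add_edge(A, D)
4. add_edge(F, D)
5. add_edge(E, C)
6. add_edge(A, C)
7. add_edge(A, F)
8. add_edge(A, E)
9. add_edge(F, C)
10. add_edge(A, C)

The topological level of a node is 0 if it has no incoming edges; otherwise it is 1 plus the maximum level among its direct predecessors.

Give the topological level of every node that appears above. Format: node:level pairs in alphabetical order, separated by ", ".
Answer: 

Op 1: add_edge(B, D). Edges now: 1
Op 2: add_edge(F, B). Edges now: 2
Op 3: add_edge(A, D). Edges now: 3
Op 4: add_edge(F, D). Edges now: 4
Op 5: add_edge(E, C). Edges now: 5
Op 6: add_edge(A, C). Edges now: 6
Op 7: add_edge(A, F). Edges now: 7
Op 8: add_edge(A, E). Edges now: 8
Op 9: add_edge(F, C). Edges now: 9
Op 10: add_edge(A, C) (duplicate, no change). Edges now: 9
Compute levels (Kahn BFS):
  sources (in-degree 0): A
  process A: level=0
    A->C: in-degree(C)=2, level(C)>=1
    A->D: in-degree(D)=2, level(D)>=1
    A->E: in-degree(E)=0, level(E)=1, enqueue
    A->F: in-degree(F)=0, level(F)=1, enqueue
  process E: level=1
    E->C: in-degree(C)=1, level(C)>=2
  process F: level=1
    F->B: in-degree(B)=0, level(B)=2, enqueue
    F->C: in-degree(C)=0, level(C)=2, enqueue
    F->D: in-degree(D)=1, level(D)>=2
  process B: level=2
    B->D: in-degree(D)=0, level(D)=3, enqueue
  process C: level=2
  process D: level=3
All levels: A:0, B:2, C:2, D:3, E:1, F:1

Answer: A:0, B:2, C:2, D:3, E:1, F:1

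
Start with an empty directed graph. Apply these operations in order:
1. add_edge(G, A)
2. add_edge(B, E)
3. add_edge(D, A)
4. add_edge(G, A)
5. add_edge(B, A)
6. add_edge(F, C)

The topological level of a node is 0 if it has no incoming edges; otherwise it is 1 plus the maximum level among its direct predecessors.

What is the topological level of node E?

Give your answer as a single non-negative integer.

Op 1: add_edge(G, A). Edges now: 1
Op 2: add_edge(B, E). Edges now: 2
Op 3: add_edge(D, A). Edges now: 3
Op 4: add_edge(G, A) (duplicate, no change). Edges now: 3
Op 5: add_edge(B, A). Edges now: 4
Op 6: add_edge(F, C). Edges now: 5
Compute levels (Kahn BFS):
  sources (in-degree 0): B, D, F, G
  process B: level=0
    B->A: in-degree(A)=2, level(A)>=1
    B->E: in-degree(E)=0, level(E)=1, enqueue
  process D: level=0
    D->A: in-degree(A)=1, level(A)>=1
  process F: level=0
    F->C: in-degree(C)=0, level(C)=1, enqueue
  process G: level=0
    G->A: in-degree(A)=0, level(A)=1, enqueue
  process E: level=1
  process C: level=1
  process A: level=1
All levels: A:1, B:0, C:1, D:0, E:1, F:0, G:0
level(E) = 1

Answer: 1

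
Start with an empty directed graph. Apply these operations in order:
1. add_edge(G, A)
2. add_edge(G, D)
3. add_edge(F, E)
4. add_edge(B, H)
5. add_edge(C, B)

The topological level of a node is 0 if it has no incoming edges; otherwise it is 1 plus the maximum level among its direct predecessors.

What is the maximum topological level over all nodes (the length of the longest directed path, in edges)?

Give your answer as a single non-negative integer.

Answer: 2

Derivation:
Op 1: add_edge(G, A). Edges now: 1
Op 2: add_edge(G, D). Edges now: 2
Op 3: add_edge(F, E). Edges now: 3
Op 4: add_edge(B, H). Edges now: 4
Op 5: add_edge(C, B). Edges now: 5
Compute levels (Kahn BFS):
  sources (in-degree 0): C, F, G
  process C: level=0
    C->B: in-degree(B)=0, level(B)=1, enqueue
  process F: level=0
    F->E: in-degree(E)=0, level(E)=1, enqueue
  process G: level=0
    G->A: in-degree(A)=0, level(A)=1, enqueue
    G->D: in-degree(D)=0, level(D)=1, enqueue
  process B: level=1
    B->H: in-degree(H)=0, level(H)=2, enqueue
  process E: level=1
  process A: level=1
  process D: level=1
  process H: level=2
All levels: A:1, B:1, C:0, D:1, E:1, F:0, G:0, H:2
max level = 2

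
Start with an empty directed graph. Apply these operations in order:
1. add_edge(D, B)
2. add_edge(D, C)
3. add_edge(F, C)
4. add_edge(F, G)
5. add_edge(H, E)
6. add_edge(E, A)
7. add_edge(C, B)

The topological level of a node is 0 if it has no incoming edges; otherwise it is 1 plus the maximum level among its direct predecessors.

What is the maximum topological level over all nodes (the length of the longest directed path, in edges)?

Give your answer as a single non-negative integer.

Op 1: add_edge(D, B). Edges now: 1
Op 2: add_edge(D, C). Edges now: 2
Op 3: add_edge(F, C). Edges now: 3
Op 4: add_edge(F, G). Edges now: 4
Op 5: add_edge(H, E). Edges now: 5
Op 6: add_edge(E, A). Edges now: 6
Op 7: add_edge(C, B). Edges now: 7
Compute levels (Kahn BFS):
  sources (in-degree 0): D, F, H
  process D: level=0
    D->B: in-degree(B)=1, level(B)>=1
    D->C: in-degree(C)=1, level(C)>=1
  process F: level=0
    F->C: in-degree(C)=0, level(C)=1, enqueue
    F->G: in-degree(G)=0, level(G)=1, enqueue
  process H: level=0
    H->E: in-degree(E)=0, level(E)=1, enqueue
  process C: level=1
    C->B: in-degree(B)=0, level(B)=2, enqueue
  process G: level=1
  process E: level=1
    E->A: in-degree(A)=0, level(A)=2, enqueue
  process B: level=2
  process A: level=2
All levels: A:2, B:2, C:1, D:0, E:1, F:0, G:1, H:0
max level = 2

Answer: 2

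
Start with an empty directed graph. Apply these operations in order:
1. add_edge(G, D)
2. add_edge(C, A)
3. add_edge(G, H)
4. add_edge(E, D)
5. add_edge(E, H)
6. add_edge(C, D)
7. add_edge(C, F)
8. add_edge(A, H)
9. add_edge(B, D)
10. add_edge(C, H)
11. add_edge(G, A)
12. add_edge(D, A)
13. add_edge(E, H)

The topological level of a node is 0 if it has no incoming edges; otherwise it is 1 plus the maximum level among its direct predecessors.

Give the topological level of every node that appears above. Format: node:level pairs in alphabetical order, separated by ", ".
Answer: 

Op 1: add_edge(G, D). Edges now: 1
Op 2: add_edge(C, A). Edges now: 2
Op 3: add_edge(G, H). Edges now: 3
Op 4: add_edge(E, D). Edges now: 4
Op 5: add_edge(E, H). Edges now: 5
Op 6: add_edge(C, D). Edges now: 6
Op 7: add_edge(C, F). Edges now: 7
Op 8: add_edge(A, H). Edges now: 8
Op 9: add_edge(B, D). Edges now: 9
Op 10: add_edge(C, H). Edges now: 10
Op 11: add_edge(G, A). Edges now: 11
Op 12: add_edge(D, A). Edges now: 12
Op 13: add_edge(E, H) (duplicate, no change). Edges now: 12
Compute levels (Kahn BFS):
  sources (in-degree 0): B, C, E, G
  process B: level=0
    B->D: in-degree(D)=3, level(D)>=1
  process C: level=0
    C->A: in-degree(A)=2, level(A)>=1
    C->D: in-degree(D)=2, level(D)>=1
    C->F: in-degree(F)=0, level(F)=1, enqueue
    C->H: in-degree(H)=3, level(H)>=1
  process E: level=0
    E->D: in-degree(D)=1, level(D)>=1
    E->H: in-degree(H)=2, level(H)>=1
  process G: level=0
    G->A: in-degree(A)=1, level(A)>=1
    G->D: in-degree(D)=0, level(D)=1, enqueue
    G->H: in-degree(H)=1, level(H)>=1
  process F: level=1
  process D: level=1
    D->A: in-degree(A)=0, level(A)=2, enqueue
  process A: level=2
    A->H: in-degree(H)=0, level(H)=3, enqueue
  process H: level=3
All levels: A:2, B:0, C:0, D:1, E:0, F:1, G:0, H:3

Answer: A:2, B:0, C:0, D:1, E:0, F:1, G:0, H:3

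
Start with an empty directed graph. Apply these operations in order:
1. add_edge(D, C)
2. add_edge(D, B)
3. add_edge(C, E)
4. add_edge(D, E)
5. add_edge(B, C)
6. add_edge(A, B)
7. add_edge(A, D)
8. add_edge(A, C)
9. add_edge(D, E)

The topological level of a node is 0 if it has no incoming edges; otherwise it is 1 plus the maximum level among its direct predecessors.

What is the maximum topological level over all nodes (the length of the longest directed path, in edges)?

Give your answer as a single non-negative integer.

Op 1: add_edge(D, C). Edges now: 1
Op 2: add_edge(D, B). Edges now: 2
Op 3: add_edge(C, E). Edges now: 3
Op 4: add_edge(D, E). Edges now: 4
Op 5: add_edge(B, C). Edges now: 5
Op 6: add_edge(A, B). Edges now: 6
Op 7: add_edge(A, D). Edges now: 7
Op 8: add_edge(A, C). Edges now: 8
Op 9: add_edge(D, E) (duplicate, no change). Edges now: 8
Compute levels (Kahn BFS):
  sources (in-degree 0): A
  process A: level=0
    A->B: in-degree(B)=1, level(B)>=1
    A->C: in-degree(C)=2, level(C)>=1
    A->D: in-degree(D)=0, level(D)=1, enqueue
  process D: level=1
    D->B: in-degree(B)=0, level(B)=2, enqueue
    D->C: in-degree(C)=1, level(C)>=2
    D->E: in-degree(E)=1, level(E)>=2
  process B: level=2
    B->C: in-degree(C)=0, level(C)=3, enqueue
  process C: level=3
    C->E: in-degree(E)=0, level(E)=4, enqueue
  process E: level=4
All levels: A:0, B:2, C:3, D:1, E:4
max level = 4

Answer: 4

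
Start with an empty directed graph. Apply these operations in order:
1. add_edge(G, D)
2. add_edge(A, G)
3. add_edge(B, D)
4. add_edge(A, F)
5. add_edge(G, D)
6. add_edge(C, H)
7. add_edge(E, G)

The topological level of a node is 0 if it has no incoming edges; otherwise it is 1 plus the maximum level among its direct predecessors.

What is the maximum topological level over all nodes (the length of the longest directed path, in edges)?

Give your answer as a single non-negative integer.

Op 1: add_edge(G, D). Edges now: 1
Op 2: add_edge(A, G). Edges now: 2
Op 3: add_edge(B, D). Edges now: 3
Op 4: add_edge(A, F). Edges now: 4
Op 5: add_edge(G, D) (duplicate, no change). Edges now: 4
Op 6: add_edge(C, H). Edges now: 5
Op 7: add_edge(E, G). Edges now: 6
Compute levels (Kahn BFS):
  sources (in-degree 0): A, B, C, E
  process A: level=0
    A->F: in-degree(F)=0, level(F)=1, enqueue
    A->G: in-degree(G)=1, level(G)>=1
  process B: level=0
    B->D: in-degree(D)=1, level(D)>=1
  process C: level=0
    C->H: in-degree(H)=0, level(H)=1, enqueue
  process E: level=0
    E->G: in-degree(G)=0, level(G)=1, enqueue
  process F: level=1
  process H: level=1
  process G: level=1
    G->D: in-degree(D)=0, level(D)=2, enqueue
  process D: level=2
All levels: A:0, B:0, C:0, D:2, E:0, F:1, G:1, H:1
max level = 2

Answer: 2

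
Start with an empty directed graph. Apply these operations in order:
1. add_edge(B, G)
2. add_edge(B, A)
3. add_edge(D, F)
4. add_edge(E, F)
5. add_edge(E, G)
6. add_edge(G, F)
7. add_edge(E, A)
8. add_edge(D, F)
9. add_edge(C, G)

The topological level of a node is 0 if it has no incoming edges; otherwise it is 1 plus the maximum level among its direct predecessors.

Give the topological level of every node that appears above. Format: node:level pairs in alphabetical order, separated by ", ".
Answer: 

Answer: A:1, B:0, C:0, D:0, E:0, F:2, G:1

Derivation:
Op 1: add_edge(B, G). Edges now: 1
Op 2: add_edge(B, A). Edges now: 2
Op 3: add_edge(D, F). Edges now: 3
Op 4: add_edge(E, F). Edges now: 4
Op 5: add_edge(E, G). Edges now: 5
Op 6: add_edge(G, F). Edges now: 6
Op 7: add_edge(E, A). Edges now: 7
Op 8: add_edge(D, F) (duplicate, no change). Edges now: 7
Op 9: add_edge(C, G). Edges now: 8
Compute levels (Kahn BFS):
  sources (in-degree 0): B, C, D, E
  process B: level=0
    B->A: in-degree(A)=1, level(A)>=1
    B->G: in-degree(G)=2, level(G)>=1
  process C: level=0
    C->G: in-degree(G)=1, level(G)>=1
  process D: level=0
    D->F: in-degree(F)=2, level(F)>=1
  process E: level=0
    E->A: in-degree(A)=0, level(A)=1, enqueue
    E->F: in-degree(F)=1, level(F)>=1
    E->G: in-degree(G)=0, level(G)=1, enqueue
  process A: level=1
  process G: level=1
    G->F: in-degree(F)=0, level(F)=2, enqueue
  process F: level=2
All levels: A:1, B:0, C:0, D:0, E:0, F:2, G:1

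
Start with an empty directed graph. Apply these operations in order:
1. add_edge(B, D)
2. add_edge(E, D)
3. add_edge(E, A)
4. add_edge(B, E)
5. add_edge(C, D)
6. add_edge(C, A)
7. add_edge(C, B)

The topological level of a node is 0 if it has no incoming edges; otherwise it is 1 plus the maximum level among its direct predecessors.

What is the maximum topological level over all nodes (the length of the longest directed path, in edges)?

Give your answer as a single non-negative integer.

Op 1: add_edge(B, D). Edges now: 1
Op 2: add_edge(E, D). Edges now: 2
Op 3: add_edge(E, A). Edges now: 3
Op 4: add_edge(B, E). Edges now: 4
Op 5: add_edge(C, D). Edges now: 5
Op 6: add_edge(C, A). Edges now: 6
Op 7: add_edge(C, B). Edges now: 7
Compute levels (Kahn BFS):
  sources (in-degree 0): C
  process C: level=0
    C->A: in-degree(A)=1, level(A)>=1
    C->B: in-degree(B)=0, level(B)=1, enqueue
    C->D: in-degree(D)=2, level(D)>=1
  process B: level=1
    B->D: in-degree(D)=1, level(D)>=2
    B->E: in-degree(E)=0, level(E)=2, enqueue
  process E: level=2
    E->A: in-degree(A)=0, level(A)=3, enqueue
    E->D: in-degree(D)=0, level(D)=3, enqueue
  process A: level=3
  process D: level=3
All levels: A:3, B:1, C:0, D:3, E:2
max level = 3

Answer: 3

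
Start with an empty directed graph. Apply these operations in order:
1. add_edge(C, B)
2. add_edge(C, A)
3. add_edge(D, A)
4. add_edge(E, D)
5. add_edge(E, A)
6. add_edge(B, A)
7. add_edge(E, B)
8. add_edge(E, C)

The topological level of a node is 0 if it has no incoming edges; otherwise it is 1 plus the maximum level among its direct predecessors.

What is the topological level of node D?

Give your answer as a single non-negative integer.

Answer: 1

Derivation:
Op 1: add_edge(C, B). Edges now: 1
Op 2: add_edge(C, A). Edges now: 2
Op 3: add_edge(D, A). Edges now: 3
Op 4: add_edge(E, D). Edges now: 4
Op 5: add_edge(E, A). Edges now: 5
Op 6: add_edge(B, A). Edges now: 6
Op 7: add_edge(E, B). Edges now: 7
Op 8: add_edge(E, C). Edges now: 8
Compute levels (Kahn BFS):
  sources (in-degree 0): E
  process E: level=0
    E->A: in-degree(A)=3, level(A)>=1
    E->B: in-degree(B)=1, level(B)>=1
    E->C: in-degree(C)=0, level(C)=1, enqueue
    E->D: in-degree(D)=0, level(D)=1, enqueue
  process C: level=1
    C->A: in-degree(A)=2, level(A)>=2
    C->B: in-degree(B)=0, level(B)=2, enqueue
  process D: level=1
    D->A: in-degree(A)=1, level(A)>=2
  process B: level=2
    B->A: in-degree(A)=0, level(A)=3, enqueue
  process A: level=3
All levels: A:3, B:2, C:1, D:1, E:0
level(D) = 1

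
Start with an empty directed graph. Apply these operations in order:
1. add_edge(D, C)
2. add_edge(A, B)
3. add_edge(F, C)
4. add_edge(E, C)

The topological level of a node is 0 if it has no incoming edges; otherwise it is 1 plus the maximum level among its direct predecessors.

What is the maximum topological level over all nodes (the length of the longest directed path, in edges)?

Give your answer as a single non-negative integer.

Op 1: add_edge(D, C). Edges now: 1
Op 2: add_edge(A, B). Edges now: 2
Op 3: add_edge(F, C). Edges now: 3
Op 4: add_edge(E, C). Edges now: 4
Compute levels (Kahn BFS):
  sources (in-degree 0): A, D, E, F
  process A: level=0
    A->B: in-degree(B)=0, level(B)=1, enqueue
  process D: level=0
    D->C: in-degree(C)=2, level(C)>=1
  process E: level=0
    E->C: in-degree(C)=1, level(C)>=1
  process F: level=0
    F->C: in-degree(C)=0, level(C)=1, enqueue
  process B: level=1
  process C: level=1
All levels: A:0, B:1, C:1, D:0, E:0, F:0
max level = 1

Answer: 1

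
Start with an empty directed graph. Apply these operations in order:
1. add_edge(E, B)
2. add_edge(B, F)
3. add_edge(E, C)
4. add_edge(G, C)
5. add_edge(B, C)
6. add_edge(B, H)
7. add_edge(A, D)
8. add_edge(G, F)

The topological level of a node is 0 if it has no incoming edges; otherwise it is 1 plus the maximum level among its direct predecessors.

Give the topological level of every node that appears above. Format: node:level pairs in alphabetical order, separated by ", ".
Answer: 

Op 1: add_edge(E, B). Edges now: 1
Op 2: add_edge(B, F). Edges now: 2
Op 3: add_edge(E, C). Edges now: 3
Op 4: add_edge(G, C). Edges now: 4
Op 5: add_edge(B, C). Edges now: 5
Op 6: add_edge(B, H). Edges now: 6
Op 7: add_edge(A, D). Edges now: 7
Op 8: add_edge(G, F). Edges now: 8
Compute levels (Kahn BFS):
  sources (in-degree 0): A, E, G
  process A: level=0
    A->D: in-degree(D)=0, level(D)=1, enqueue
  process E: level=0
    E->B: in-degree(B)=0, level(B)=1, enqueue
    E->C: in-degree(C)=2, level(C)>=1
  process G: level=0
    G->C: in-degree(C)=1, level(C)>=1
    G->F: in-degree(F)=1, level(F)>=1
  process D: level=1
  process B: level=1
    B->C: in-degree(C)=0, level(C)=2, enqueue
    B->F: in-degree(F)=0, level(F)=2, enqueue
    B->H: in-degree(H)=0, level(H)=2, enqueue
  process C: level=2
  process F: level=2
  process H: level=2
All levels: A:0, B:1, C:2, D:1, E:0, F:2, G:0, H:2

Answer: A:0, B:1, C:2, D:1, E:0, F:2, G:0, H:2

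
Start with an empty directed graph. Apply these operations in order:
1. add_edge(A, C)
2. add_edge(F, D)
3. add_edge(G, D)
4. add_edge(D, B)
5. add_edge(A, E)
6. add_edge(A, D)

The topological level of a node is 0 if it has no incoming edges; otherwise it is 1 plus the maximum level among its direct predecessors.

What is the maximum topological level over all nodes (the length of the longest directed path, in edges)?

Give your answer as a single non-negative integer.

Answer: 2

Derivation:
Op 1: add_edge(A, C). Edges now: 1
Op 2: add_edge(F, D). Edges now: 2
Op 3: add_edge(G, D). Edges now: 3
Op 4: add_edge(D, B). Edges now: 4
Op 5: add_edge(A, E). Edges now: 5
Op 6: add_edge(A, D). Edges now: 6
Compute levels (Kahn BFS):
  sources (in-degree 0): A, F, G
  process A: level=0
    A->C: in-degree(C)=0, level(C)=1, enqueue
    A->D: in-degree(D)=2, level(D)>=1
    A->E: in-degree(E)=0, level(E)=1, enqueue
  process F: level=0
    F->D: in-degree(D)=1, level(D)>=1
  process G: level=0
    G->D: in-degree(D)=0, level(D)=1, enqueue
  process C: level=1
  process E: level=1
  process D: level=1
    D->B: in-degree(B)=0, level(B)=2, enqueue
  process B: level=2
All levels: A:0, B:2, C:1, D:1, E:1, F:0, G:0
max level = 2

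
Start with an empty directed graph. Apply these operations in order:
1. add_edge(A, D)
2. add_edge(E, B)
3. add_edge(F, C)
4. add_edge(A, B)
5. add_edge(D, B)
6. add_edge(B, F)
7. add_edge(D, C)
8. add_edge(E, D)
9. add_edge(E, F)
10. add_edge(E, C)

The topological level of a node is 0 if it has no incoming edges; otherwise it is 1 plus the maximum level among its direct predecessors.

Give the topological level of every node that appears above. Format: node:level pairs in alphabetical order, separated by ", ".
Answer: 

Op 1: add_edge(A, D). Edges now: 1
Op 2: add_edge(E, B). Edges now: 2
Op 3: add_edge(F, C). Edges now: 3
Op 4: add_edge(A, B). Edges now: 4
Op 5: add_edge(D, B). Edges now: 5
Op 6: add_edge(B, F). Edges now: 6
Op 7: add_edge(D, C). Edges now: 7
Op 8: add_edge(E, D). Edges now: 8
Op 9: add_edge(E, F). Edges now: 9
Op 10: add_edge(E, C). Edges now: 10
Compute levels (Kahn BFS):
  sources (in-degree 0): A, E
  process A: level=0
    A->B: in-degree(B)=2, level(B)>=1
    A->D: in-degree(D)=1, level(D)>=1
  process E: level=0
    E->B: in-degree(B)=1, level(B)>=1
    E->C: in-degree(C)=2, level(C)>=1
    E->D: in-degree(D)=0, level(D)=1, enqueue
    E->F: in-degree(F)=1, level(F)>=1
  process D: level=1
    D->B: in-degree(B)=0, level(B)=2, enqueue
    D->C: in-degree(C)=1, level(C)>=2
  process B: level=2
    B->F: in-degree(F)=0, level(F)=3, enqueue
  process F: level=3
    F->C: in-degree(C)=0, level(C)=4, enqueue
  process C: level=4
All levels: A:0, B:2, C:4, D:1, E:0, F:3

Answer: A:0, B:2, C:4, D:1, E:0, F:3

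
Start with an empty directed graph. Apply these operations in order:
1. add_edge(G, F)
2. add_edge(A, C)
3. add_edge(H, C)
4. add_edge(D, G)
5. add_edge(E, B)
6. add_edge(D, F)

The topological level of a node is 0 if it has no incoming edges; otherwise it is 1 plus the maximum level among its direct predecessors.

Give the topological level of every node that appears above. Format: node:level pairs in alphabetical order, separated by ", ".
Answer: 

Answer: A:0, B:1, C:1, D:0, E:0, F:2, G:1, H:0

Derivation:
Op 1: add_edge(G, F). Edges now: 1
Op 2: add_edge(A, C). Edges now: 2
Op 3: add_edge(H, C). Edges now: 3
Op 4: add_edge(D, G). Edges now: 4
Op 5: add_edge(E, B). Edges now: 5
Op 6: add_edge(D, F). Edges now: 6
Compute levels (Kahn BFS):
  sources (in-degree 0): A, D, E, H
  process A: level=0
    A->C: in-degree(C)=1, level(C)>=1
  process D: level=0
    D->F: in-degree(F)=1, level(F)>=1
    D->G: in-degree(G)=0, level(G)=1, enqueue
  process E: level=0
    E->B: in-degree(B)=0, level(B)=1, enqueue
  process H: level=0
    H->C: in-degree(C)=0, level(C)=1, enqueue
  process G: level=1
    G->F: in-degree(F)=0, level(F)=2, enqueue
  process B: level=1
  process C: level=1
  process F: level=2
All levels: A:0, B:1, C:1, D:0, E:0, F:2, G:1, H:0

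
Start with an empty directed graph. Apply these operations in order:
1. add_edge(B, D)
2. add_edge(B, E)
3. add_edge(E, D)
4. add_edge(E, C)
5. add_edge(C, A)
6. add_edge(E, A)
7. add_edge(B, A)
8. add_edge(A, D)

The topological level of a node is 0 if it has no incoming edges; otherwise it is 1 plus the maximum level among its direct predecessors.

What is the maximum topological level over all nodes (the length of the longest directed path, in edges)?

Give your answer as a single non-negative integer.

Op 1: add_edge(B, D). Edges now: 1
Op 2: add_edge(B, E). Edges now: 2
Op 3: add_edge(E, D). Edges now: 3
Op 4: add_edge(E, C). Edges now: 4
Op 5: add_edge(C, A). Edges now: 5
Op 6: add_edge(E, A). Edges now: 6
Op 7: add_edge(B, A). Edges now: 7
Op 8: add_edge(A, D). Edges now: 8
Compute levels (Kahn BFS):
  sources (in-degree 0): B
  process B: level=0
    B->A: in-degree(A)=2, level(A)>=1
    B->D: in-degree(D)=2, level(D)>=1
    B->E: in-degree(E)=0, level(E)=1, enqueue
  process E: level=1
    E->A: in-degree(A)=1, level(A)>=2
    E->C: in-degree(C)=0, level(C)=2, enqueue
    E->D: in-degree(D)=1, level(D)>=2
  process C: level=2
    C->A: in-degree(A)=0, level(A)=3, enqueue
  process A: level=3
    A->D: in-degree(D)=0, level(D)=4, enqueue
  process D: level=4
All levels: A:3, B:0, C:2, D:4, E:1
max level = 4

Answer: 4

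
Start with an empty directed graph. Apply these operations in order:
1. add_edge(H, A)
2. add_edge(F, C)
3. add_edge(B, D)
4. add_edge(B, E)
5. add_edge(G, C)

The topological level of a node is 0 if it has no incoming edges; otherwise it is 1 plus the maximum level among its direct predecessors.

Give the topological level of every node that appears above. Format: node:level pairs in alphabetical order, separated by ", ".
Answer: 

Answer: A:1, B:0, C:1, D:1, E:1, F:0, G:0, H:0

Derivation:
Op 1: add_edge(H, A). Edges now: 1
Op 2: add_edge(F, C). Edges now: 2
Op 3: add_edge(B, D). Edges now: 3
Op 4: add_edge(B, E). Edges now: 4
Op 5: add_edge(G, C). Edges now: 5
Compute levels (Kahn BFS):
  sources (in-degree 0): B, F, G, H
  process B: level=0
    B->D: in-degree(D)=0, level(D)=1, enqueue
    B->E: in-degree(E)=0, level(E)=1, enqueue
  process F: level=0
    F->C: in-degree(C)=1, level(C)>=1
  process G: level=0
    G->C: in-degree(C)=0, level(C)=1, enqueue
  process H: level=0
    H->A: in-degree(A)=0, level(A)=1, enqueue
  process D: level=1
  process E: level=1
  process C: level=1
  process A: level=1
All levels: A:1, B:0, C:1, D:1, E:1, F:0, G:0, H:0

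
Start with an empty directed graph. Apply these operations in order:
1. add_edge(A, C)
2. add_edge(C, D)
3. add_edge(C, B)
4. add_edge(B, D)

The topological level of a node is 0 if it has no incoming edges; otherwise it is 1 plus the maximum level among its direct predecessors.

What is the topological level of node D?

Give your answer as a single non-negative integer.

Op 1: add_edge(A, C). Edges now: 1
Op 2: add_edge(C, D). Edges now: 2
Op 3: add_edge(C, B). Edges now: 3
Op 4: add_edge(B, D). Edges now: 4
Compute levels (Kahn BFS):
  sources (in-degree 0): A
  process A: level=0
    A->C: in-degree(C)=0, level(C)=1, enqueue
  process C: level=1
    C->B: in-degree(B)=0, level(B)=2, enqueue
    C->D: in-degree(D)=1, level(D)>=2
  process B: level=2
    B->D: in-degree(D)=0, level(D)=3, enqueue
  process D: level=3
All levels: A:0, B:2, C:1, D:3
level(D) = 3

Answer: 3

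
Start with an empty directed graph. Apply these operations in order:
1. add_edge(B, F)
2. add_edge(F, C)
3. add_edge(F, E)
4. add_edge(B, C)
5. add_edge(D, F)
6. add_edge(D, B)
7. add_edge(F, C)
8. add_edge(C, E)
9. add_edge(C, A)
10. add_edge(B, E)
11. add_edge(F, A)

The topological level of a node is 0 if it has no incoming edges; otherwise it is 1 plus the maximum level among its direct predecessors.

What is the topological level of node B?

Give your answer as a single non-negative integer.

Answer: 1

Derivation:
Op 1: add_edge(B, F). Edges now: 1
Op 2: add_edge(F, C). Edges now: 2
Op 3: add_edge(F, E). Edges now: 3
Op 4: add_edge(B, C). Edges now: 4
Op 5: add_edge(D, F). Edges now: 5
Op 6: add_edge(D, B). Edges now: 6
Op 7: add_edge(F, C) (duplicate, no change). Edges now: 6
Op 8: add_edge(C, E). Edges now: 7
Op 9: add_edge(C, A). Edges now: 8
Op 10: add_edge(B, E). Edges now: 9
Op 11: add_edge(F, A). Edges now: 10
Compute levels (Kahn BFS):
  sources (in-degree 0): D
  process D: level=0
    D->B: in-degree(B)=0, level(B)=1, enqueue
    D->F: in-degree(F)=1, level(F)>=1
  process B: level=1
    B->C: in-degree(C)=1, level(C)>=2
    B->E: in-degree(E)=2, level(E)>=2
    B->F: in-degree(F)=0, level(F)=2, enqueue
  process F: level=2
    F->A: in-degree(A)=1, level(A)>=3
    F->C: in-degree(C)=0, level(C)=3, enqueue
    F->E: in-degree(E)=1, level(E)>=3
  process C: level=3
    C->A: in-degree(A)=0, level(A)=4, enqueue
    C->E: in-degree(E)=0, level(E)=4, enqueue
  process A: level=4
  process E: level=4
All levels: A:4, B:1, C:3, D:0, E:4, F:2
level(B) = 1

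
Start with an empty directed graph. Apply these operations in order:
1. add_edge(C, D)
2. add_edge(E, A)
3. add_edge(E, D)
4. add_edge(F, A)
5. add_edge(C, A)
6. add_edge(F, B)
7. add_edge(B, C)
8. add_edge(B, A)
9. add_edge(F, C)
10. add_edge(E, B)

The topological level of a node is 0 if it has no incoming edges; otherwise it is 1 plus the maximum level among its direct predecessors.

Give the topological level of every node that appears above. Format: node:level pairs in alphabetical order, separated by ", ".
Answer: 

Answer: A:3, B:1, C:2, D:3, E:0, F:0

Derivation:
Op 1: add_edge(C, D). Edges now: 1
Op 2: add_edge(E, A). Edges now: 2
Op 3: add_edge(E, D). Edges now: 3
Op 4: add_edge(F, A). Edges now: 4
Op 5: add_edge(C, A). Edges now: 5
Op 6: add_edge(F, B). Edges now: 6
Op 7: add_edge(B, C). Edges now: 7
Op 8: add_edge(B, A). Edges now: 8
Op 9: add_edge(F, C). Edges now: 9
Op 10: add_edge(E, B). Edges now: 10
Compute levels (Kahn BFS):
  sources (in-degree 0): E, F
  process E: level=0
    E->A: in-degree(A)=3, level(A)>=1
    E->B: in-degree(B)=1, level(B)>=1
    E->D: in-degree(D)=1, level(D)>=1
  process F: level=0
    F->A: in-degree(A)=2, level(A)>=1
    F->B: in-degree(B)=0, level(B)=1, enqueue
    F->C: in-degree(C)=1, level(C)>=1
  process B: level=1
    B->A: in-degree(A)=1, level(A)>=2
    B->C: in-degree(C)=0, level(C)=2, enqueue
  process C: level=2
    C->A: in-degree(A)=0, level(A)=3, enqueue
    C->D: in-degree(D)=0, level(D)=3, enqueue
  process A: level=3
  process D: level=3
All levels: A:3, B:1, C:2, D:3, E:0, F:0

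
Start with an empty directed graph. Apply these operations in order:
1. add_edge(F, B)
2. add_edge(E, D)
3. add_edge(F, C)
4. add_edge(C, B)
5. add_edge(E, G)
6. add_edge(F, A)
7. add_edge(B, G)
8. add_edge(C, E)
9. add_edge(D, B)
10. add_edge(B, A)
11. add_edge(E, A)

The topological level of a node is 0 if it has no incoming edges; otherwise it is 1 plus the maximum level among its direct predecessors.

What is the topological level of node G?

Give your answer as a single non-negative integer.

Answer: 5

Derivation:
Op 1: add_edge(F, B). Edges now: 1
Op 2: add_edge(E, D). Edges now: 2
Op 3: add_edge(F, C). Edges now: 3
Op 4: add_edge(C, B). Edges now: 4
Op 5: add_edge(E, G). Edges now: 5
Op 6: add_edge(F, A). Edges now: 6
Op 7: add_edge(B, G). Edges now: 7
Op 8: add_edge(C, E). Edges now: 8
Op 9: add_edge(D, B). Edges now: 9
Op 10: add_edge(B, A). Edges now: 10
Op 11: add_edge(E, A). Edges now: 11
Compute levels (Kahn BFS):
  sources (in-degree 0): F
  process F: level=0
    F->A: in-degree(A)=2, level(A)>=1
    F->B: in-degree(B)=2, level(B)>=1
    F->C: in-degree(C)=0, level(C)=1, enqueue
  process C: level=1
    C->B: in-degree(B)=1, level(B)>=2
    C->E: in-degree(E)=0, level(E)=2, enqueue
  process E: level=2
    E->A: in-degree(A)=1, level(A)>=3
    E->D: in-degree(D)=0, level(D)=3, enqueue
    E->G: in-degree(G)=1, level(G)>=3
  process D: level=3
    D->B: in-degree(B)=0, level(B)=4, enqueue
  process B: level=4
    B->A: in-degree(A)=0, level(A)=5, enqueue
    B->G: in-degree(G)=0, level(G)=5, enqueue
  process A: level=5
  process G: level=5
All levels: A:5, B:4, C:1, D:3, E:2, F:0, G:5
level(G) = 5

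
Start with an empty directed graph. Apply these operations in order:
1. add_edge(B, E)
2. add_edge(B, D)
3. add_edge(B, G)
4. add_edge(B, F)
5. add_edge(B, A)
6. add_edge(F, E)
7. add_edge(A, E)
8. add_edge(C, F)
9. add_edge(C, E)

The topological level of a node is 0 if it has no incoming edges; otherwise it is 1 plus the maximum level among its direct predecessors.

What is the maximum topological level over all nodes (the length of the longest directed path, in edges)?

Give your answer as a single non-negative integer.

Op 1: add_edge(B, E). Edges now: 1
Op 2: add_edge(B, D). Edges now: 2
Op 3: add_edge(B, G). Edges now: 3
Op 4: add_edge(B, F). Edges now: 4
Op 5: add_edge(B, A). Edges now: 5
Op 6: add_edge(F, E). Edges now: 6
Op 7: add_edge(A, E). Edges now: 7
Op 8: add_edge(C, F). Edges now: 8
Op 9: add_edge(C, E). Edges now: 9
Compute levels (Kahn BFS):
  sources (in-degree 0): B, C
  process B: level=0
    B->A: in-degree(A)=0, level(A)=1, enqueue
    B->D: in-degree(D)=0, level(D)=1, enqueue
    B->E: in-degree(E)=3, level(E)>=1
    B->F: in-degree(F)=1, level(F)>=1
    B->G: in-degree(G)=0, level(G)=1, enqueue
  process C: level=0
    C->E: in-degree(E)=2, level(E)>=1
    C->F: in-degree(F)=0, level(F)=1, enqueue
  process A: level=1
    A->E: in-degree(E)=1, level(E)>=2
  process D: level=1
  process G: level=1
  process F: level=1
    F->E: in-degree(E)=0, level(E)=2, enqueue
  process E: level=2
All levels: A:1, B:0, C:0, D:1, E:2, F:1, G:1
max level = 2

Answer: 2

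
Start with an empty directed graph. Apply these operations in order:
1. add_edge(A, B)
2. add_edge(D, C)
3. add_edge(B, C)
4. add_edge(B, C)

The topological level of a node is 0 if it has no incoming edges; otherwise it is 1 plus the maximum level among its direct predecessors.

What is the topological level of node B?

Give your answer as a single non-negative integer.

Answer: 1

Derivation:
Op 1: add_edge(A, B). Edges now: 1
Op 2: add_edge(D, C). Edges now: 2
Op 3: add_edge(B, C). Edges now: 3
Op 4: add_edge(B, C) (duplicate, no change). Edges now: 3
Compute levels (Kahn BFS):
  sources (in-degree 0): A, D
  process A: level=0
    A->B: in-degree(B)=0, level(B)=1, enqueue
  process D: level=0
    D->C: in-degree(C)=1, level(C)>=1
  process B: level=1
    B->C: in-degree(C)=0, level(C)=2, enqueue
  process C: level=2
All levels: A:0, B:1, C:2, D:0
level(B) = 1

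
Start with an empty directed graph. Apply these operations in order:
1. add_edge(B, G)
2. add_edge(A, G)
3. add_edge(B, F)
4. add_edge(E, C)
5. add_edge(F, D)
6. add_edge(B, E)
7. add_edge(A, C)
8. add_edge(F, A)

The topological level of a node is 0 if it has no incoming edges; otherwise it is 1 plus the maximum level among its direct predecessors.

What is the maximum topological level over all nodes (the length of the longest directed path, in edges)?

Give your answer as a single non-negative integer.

Op 1: add_edge(B, G). Edges now: 1
Op 2: add_edge(A, G). Edges now: 2
Op 3: add_edge(B, F). Edges now: 3
Op 4: add_edge(E, C). Edges now: 4
Op 5: add_edge(F, D). Edges now: 5
Op 6: add_edge(B, E). Edges now: 6
Op 7: add_edge(A, C). Edges now: 7
Op 8: add_edge(F, A). Edges now: 8
Compute levels (Kahn BFS):
  sources (in-degree 0): B
  process B: level=0
    B->E: in-degree(E)=0, level(E)=1, enqueue
    B->F: in-degree(F)=0, level(F)=1, enqueue
    B->G: in-degree(G)=1, level(G)>=1
  process E: level=1
    E->C: in-degree(C)=1, level(C)>=2
  process F: level=1
    F->A: in-degree(A)=0, level(A)=2, enqueue
    F->D: in-degree(D)=0, level(D)=2, enqueue
  process A: level=2
    A->C: in-degree(C)=0, level(C)=3, enqueue
    A->G: in-degree(G)=0, level(G)=3, enqueue
  process D: level=2
  process C: level=3
  process G: level=3
All levels: A:2, B:0, C:3, D:2, E:1, F:1, G:3
max level = 3

Answer: 3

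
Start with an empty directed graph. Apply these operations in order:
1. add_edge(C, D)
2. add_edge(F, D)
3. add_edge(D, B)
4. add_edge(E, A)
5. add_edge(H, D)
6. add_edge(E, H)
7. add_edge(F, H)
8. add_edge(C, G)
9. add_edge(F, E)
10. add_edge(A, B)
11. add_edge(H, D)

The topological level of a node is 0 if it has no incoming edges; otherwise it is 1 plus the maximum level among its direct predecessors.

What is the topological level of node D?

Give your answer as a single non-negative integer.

Answer: 3

Derivation:
Op 1: add_edge(C, D). Edges now: 1
Op 2: add_edge(F, D). Edges now: 2
Op 3: add_edge(D, B). Edges now: 3
Op 4: add_edge(E, A). Edges now: 4
Op 5: add_edge(H, D). Edges now: 5
Op 6: add_edge(E, H). Edges now: 6
Op 7: add_edge(F, H). Edges now: 7
Op 8: add_edge(C, G). Edges now: 8
Op 9: add_edge(F, E). Edges now: 9
Op 10: add_edge(A, B). Edges now: 10
Op 11: add_edge(H, D) (duplicate, no change). Edges now: 10
Compute levels (Kahn BFS):
  sources (in-degree 0): C, F
  process C: level=0
    C->D: in-degree(D)=2, level(D)>=1
    C->G: in-degree(G)=0, level(G)=1, enqueue
  process F: level=0
    F->D: in-degree(D)=1, level(D)>=1
    F->E: in-degree(E)=0, level(E)=1, enqueue
    F->H: in-degree(H)=1, level(H)>=1
  process G: level=1
  process E: level=1
    E->A: in-degree(A)=0, level(A)=2, enqueue
    E->H: in-degree(H)=0, level(H)=2, enqueue
  process A: level=2
    A->B: in-degree(B)=1, level(B)>=3
  process H: level=2
    H->D: in-degree(D)=0, level(D)=3, enqueue
  process D: level=3
    D->B: in-degree(B)=0, level(B)=4, enqueue
  process B: level=4
All levels: A:2, B:4, C:0, D:3, E:1, F:0, G:1, H:2
level(D) = 3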